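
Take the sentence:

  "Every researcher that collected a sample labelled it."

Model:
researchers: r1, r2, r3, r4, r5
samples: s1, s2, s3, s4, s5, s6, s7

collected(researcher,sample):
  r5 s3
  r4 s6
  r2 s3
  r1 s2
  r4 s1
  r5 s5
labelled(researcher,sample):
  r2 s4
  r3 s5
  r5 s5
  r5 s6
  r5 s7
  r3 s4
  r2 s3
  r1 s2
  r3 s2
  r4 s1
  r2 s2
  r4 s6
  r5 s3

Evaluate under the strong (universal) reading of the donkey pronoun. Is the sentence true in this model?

True

"it" takes "a sample" as antecedent — a donkey pronoun bound across the clause boundary.
Strong reading: for every (r,s) with collected(r,s), labelled(r,s).
Restrictor pairs: (r1,s2) ✓  (r2,s3) ✓  (r4,s1) ✓  (r4,s6) ✓  (r5,s3) ✓  (r5,s5) ✓
Every restrictor pair satisfies the scope.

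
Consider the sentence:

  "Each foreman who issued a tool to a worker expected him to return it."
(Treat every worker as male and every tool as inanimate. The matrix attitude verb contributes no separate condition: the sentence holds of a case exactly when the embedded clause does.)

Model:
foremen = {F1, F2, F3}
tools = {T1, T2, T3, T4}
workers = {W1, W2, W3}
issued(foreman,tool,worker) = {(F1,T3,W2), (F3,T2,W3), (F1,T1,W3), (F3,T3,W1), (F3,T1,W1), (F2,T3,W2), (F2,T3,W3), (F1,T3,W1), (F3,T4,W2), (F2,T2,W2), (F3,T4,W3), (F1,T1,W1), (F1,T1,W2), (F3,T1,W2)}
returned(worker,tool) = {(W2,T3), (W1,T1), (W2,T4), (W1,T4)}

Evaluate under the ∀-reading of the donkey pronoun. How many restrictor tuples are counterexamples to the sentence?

9

"him" takes "a worker" as antecedent and "it" takes "a tool"; both are donkey pronouns co-varying with the restrictor.
Strong reading: for every (f,t,w) with issued(f,t,w), returned(w,t).
Restrictor triples: (F1,T1,W1)→returned(W1,T1) ✓  (F1,T1,W2)→returned(W2,T1) ✗  (F1,T1,W3)→returned(W3,T1) ✗  (F1,T3,W1)→returned(W1,T3) ✗  (F1,T3,W2)→returned(W2,T3) ✓  (F2,T2,W2)→returned(W2,T2) ✗  (F2,T3,W2)→returned(W2,T3) ✓  (F2,T3,W3)→returned(W3,T3) ✗  (F3,T1,W1)→returned(W1,T1) ✓  (F3,T1,W2)→returned(W2,T1) ✗  (F3,T2,W3)→returned(W3,T2) ✗  (F3,T3,W1)→returned(W1,T3) ✗  (F3,T4,W2)→returned(W2,T4) ✓  (F3,T4,W3)→returned(W3,T4) ✗
Counterexamples (restrictor triples failing the scope): 9.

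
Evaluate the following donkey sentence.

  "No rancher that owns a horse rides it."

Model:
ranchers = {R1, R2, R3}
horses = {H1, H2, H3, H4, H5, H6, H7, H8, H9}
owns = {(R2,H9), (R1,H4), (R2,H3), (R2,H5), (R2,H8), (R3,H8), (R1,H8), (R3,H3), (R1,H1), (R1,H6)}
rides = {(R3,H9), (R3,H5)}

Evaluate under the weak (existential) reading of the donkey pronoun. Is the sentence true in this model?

True

"it" takes "a horse" as antecedent — a donkey pronoun bound across the clause boundary.
Truth condition: for no (r,h) with owns(r,h) does rides(r,h) hold.
Restrictor pairs — does the scope hold? (R1,H1):fails  (R1,H4):fails  (R1,H6):fails  (R1,H8):fails  (R2,H3):fails  (R2,H5):fails  (R2,H8):fails  (R2,H9):fails  (R3,H3):fails  (R3,H8):fails
Scope holds for no restrictor pair, so the sentence is true.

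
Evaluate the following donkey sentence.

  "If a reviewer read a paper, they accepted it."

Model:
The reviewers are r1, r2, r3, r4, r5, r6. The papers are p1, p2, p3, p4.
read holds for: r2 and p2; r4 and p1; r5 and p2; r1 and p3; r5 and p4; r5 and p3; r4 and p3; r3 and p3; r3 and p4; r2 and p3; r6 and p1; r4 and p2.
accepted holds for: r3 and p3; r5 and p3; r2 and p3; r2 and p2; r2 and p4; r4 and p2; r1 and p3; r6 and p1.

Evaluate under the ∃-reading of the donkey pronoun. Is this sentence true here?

True

"it" takes "a paper" as antecedent — a donkey pronoun bound across the clause boundary.
Weak reading: every reviewer r with some read-paper has at least one read-paper p such that accepted(r,p).
Per reviewer: r1:✓  r2:✓  r3:✓  r4:✓  r5:✓  r6:✓
Every reviewer in the restrictor has a witness.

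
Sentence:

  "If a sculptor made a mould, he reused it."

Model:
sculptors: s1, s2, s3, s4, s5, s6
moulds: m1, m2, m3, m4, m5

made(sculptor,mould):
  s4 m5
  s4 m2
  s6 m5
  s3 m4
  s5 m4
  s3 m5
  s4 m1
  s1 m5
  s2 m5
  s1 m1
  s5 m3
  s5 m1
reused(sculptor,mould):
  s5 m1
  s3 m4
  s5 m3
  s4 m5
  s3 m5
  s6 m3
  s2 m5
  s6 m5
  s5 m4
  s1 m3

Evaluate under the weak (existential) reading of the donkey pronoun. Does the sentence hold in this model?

"it" takes "a mould" as antecedent — a donkey pronoun bound across the clause boundary.
Weak reading: every sculptor s with some made-mould has at least one made-mould m such that reused(s,m).
Per sculptor: s1:✗  s2:✓  s3:✓  s4:✓  s5:✓  s6:✓
s1 has no witness among its made-moulds.

False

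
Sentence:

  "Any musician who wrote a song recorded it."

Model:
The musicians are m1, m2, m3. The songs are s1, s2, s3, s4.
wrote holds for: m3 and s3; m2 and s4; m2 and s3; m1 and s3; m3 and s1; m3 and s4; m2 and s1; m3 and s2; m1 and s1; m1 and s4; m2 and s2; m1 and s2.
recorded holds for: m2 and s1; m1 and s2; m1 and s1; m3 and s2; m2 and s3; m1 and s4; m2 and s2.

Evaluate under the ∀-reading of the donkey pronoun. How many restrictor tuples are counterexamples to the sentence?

"it" takes "a song" as antecedent — a donkey pronoun bound across the clause boundary.
Strong reading: for every (m,s) with wrote(m,s), recorded(m,s).
Restrictor pairs: (m1,s1) ✓  (m1,s2) ✓  (m1,s3) ✗  (m1,s4) ✓  (m2,s1) ✓  (m2,s2) ✓  (m2,s3) ✓  (m2,s4) ✗  (m3,s1) ✗  (m3,s2) ✓  (m3,s3) ✗  (m3,s4) ✗
Counterexamples (restrictor pairs failing the scope): 5.

5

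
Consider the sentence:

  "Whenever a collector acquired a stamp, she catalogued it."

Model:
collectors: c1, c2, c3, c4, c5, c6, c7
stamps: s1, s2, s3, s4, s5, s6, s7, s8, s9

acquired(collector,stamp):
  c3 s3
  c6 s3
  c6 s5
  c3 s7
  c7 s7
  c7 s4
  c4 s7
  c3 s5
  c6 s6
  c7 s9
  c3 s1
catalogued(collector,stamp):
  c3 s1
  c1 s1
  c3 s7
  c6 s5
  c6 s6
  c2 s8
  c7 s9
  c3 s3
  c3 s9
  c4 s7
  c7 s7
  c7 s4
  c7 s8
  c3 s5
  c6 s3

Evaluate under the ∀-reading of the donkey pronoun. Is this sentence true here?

True

"it" takes "a stamp" as antecedent — a donkey pronoun bound across the clause boundary.
Strong reading: for every (c,s) with acquired(c,s), catalogued(c,s).
Restrictor pairs: (c3,s1) ✓  (c3,s3) ✓  (c3,s5) ✓  (c3,s7) ✓  (c4,s7) ✓  (c6,s3) ✓  (c6,s5) ✓  (c6,s6) ✓  (c7,s4) ✓  (c7,s7) ✓  (c7,s9) ✓
Every restrictor pair satisfies the scope.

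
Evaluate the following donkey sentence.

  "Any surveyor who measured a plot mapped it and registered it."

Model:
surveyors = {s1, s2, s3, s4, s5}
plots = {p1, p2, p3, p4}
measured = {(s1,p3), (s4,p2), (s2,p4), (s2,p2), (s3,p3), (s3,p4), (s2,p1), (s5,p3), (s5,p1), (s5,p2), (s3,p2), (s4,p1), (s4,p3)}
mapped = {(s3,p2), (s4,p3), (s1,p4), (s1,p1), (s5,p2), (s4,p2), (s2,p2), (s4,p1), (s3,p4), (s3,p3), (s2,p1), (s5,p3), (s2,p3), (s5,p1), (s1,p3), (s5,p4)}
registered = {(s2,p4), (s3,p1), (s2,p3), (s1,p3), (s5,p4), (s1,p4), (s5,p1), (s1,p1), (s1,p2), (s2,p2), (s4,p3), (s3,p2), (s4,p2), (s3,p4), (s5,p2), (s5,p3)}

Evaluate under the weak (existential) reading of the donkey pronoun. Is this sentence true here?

"it" takes "a plot" as antecedent — a donkey pronoun bound across the clause boundary.
Weak reading: every surveyor s with some measured-plot has at least one measured-plot p such that mapped(s,p) ∧ registered(s,p).
Per surveyor: s1:✓  s2:✓  s3:✓  s4:✓  s5:✓
Every surveyor in the restrictor has a witness.

True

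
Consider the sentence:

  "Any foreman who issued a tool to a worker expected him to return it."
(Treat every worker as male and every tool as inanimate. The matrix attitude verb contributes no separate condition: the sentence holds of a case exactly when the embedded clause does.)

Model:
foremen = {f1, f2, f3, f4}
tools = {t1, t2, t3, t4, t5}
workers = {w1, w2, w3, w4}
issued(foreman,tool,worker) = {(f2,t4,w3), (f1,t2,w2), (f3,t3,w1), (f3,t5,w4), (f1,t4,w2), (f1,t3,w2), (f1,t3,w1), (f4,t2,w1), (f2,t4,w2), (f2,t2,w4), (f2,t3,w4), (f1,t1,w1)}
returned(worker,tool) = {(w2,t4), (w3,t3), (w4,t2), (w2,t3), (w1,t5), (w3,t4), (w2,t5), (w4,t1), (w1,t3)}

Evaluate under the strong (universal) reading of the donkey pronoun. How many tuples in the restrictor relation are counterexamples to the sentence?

5

"him" takes "a worker" as antecedent and "it" takes "a tool"; both are donkey pronouns co-varying with the restrictor.
Strong reading: for every (f,t,w) with issued(f,t,w), returned(w,t).
Restrictor triples: (f1,t1,w1)→returned(w1,t1) ✗  (f1,t2,w2)→returned(w2,t2) ✗  (f1,t3,w1)→returned(w1,t3) ✓  (f1,t3,w2)→returned(w2,t3) ✓  (f1,t4,w2)→returned(w2,t4) ✓  (f2,t2,w4)→returned(w4,t2) ✓  (f2,t3,w4)→returned(w4,t3) ✗  (f2,t4,w2)→returned(w2,t4) ✓  (f2,t4,w3)→returned(w3,t4) ✓  (f3,t3,w1)→returned(w1,t3) ✓  (f3,t5,w4)→returned(w4,t5) ✗  (f4,t2,w1)→returned(w1,t2) ✗
Counterexamples (restrictor triples failing the scope): 5.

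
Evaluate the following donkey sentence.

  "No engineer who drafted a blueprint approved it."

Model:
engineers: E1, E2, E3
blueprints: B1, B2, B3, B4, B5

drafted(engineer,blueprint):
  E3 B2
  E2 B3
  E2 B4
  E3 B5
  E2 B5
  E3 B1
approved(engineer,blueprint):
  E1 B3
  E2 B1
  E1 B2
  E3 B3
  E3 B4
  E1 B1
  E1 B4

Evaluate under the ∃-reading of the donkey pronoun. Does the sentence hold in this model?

True

"it" takes "a blueprint" as antecedent — a donkey pronoun bound across the clause boundary.
Truth condition: for no (e,b) with drafted(e,b) does approved(e,b) hold.
Restrictor pairs — does the scope hold? (E2,B3):fails  (E2,B4):fails  (E2,B5):fails  (E3,B1):fails  (E3,B2):fails  (E3,B5):fails
Scope holds for no restrictor pair, so the sentence is true.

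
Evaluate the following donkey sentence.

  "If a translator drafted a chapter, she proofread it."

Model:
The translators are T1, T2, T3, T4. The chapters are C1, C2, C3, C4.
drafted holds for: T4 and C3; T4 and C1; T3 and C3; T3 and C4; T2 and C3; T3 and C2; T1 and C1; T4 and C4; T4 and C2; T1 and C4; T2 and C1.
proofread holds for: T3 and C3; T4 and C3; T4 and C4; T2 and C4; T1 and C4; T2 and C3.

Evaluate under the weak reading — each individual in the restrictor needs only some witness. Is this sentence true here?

"it" takes "a chapter" as antecedent — a donkey pronoun bound across the clause boundary.
Weak reading: every translator t with some drafted-chapter has at least one drafted-chapter c such that proofread(t,c).
Per translator: T1:✓  T2:✓  T3:✓  T4:✓
Every translator in the restrictor has a witness.

True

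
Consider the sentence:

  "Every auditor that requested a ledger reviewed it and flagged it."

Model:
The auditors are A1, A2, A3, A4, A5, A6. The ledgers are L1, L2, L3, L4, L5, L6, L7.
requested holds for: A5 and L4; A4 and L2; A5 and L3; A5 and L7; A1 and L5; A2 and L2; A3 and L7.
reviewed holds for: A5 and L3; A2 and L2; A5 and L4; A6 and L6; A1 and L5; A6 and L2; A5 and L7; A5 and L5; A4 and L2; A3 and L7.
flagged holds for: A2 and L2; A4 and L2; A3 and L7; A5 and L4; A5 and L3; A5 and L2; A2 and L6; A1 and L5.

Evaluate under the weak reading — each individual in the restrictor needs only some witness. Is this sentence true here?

True

"it" takes "a ledger" as antecedent — a donkey pronoun bound across the clause boundary.
Weak reading: every auditor a with some requested-ledger has at least one requested-ledger l such that reviewed(a,l) ∧ flagged(a,l).
Per auditor: A1:✓  A2:✓  A3:✓  A4:✓  A5:✓
Every auditor in the restrictor has a witness.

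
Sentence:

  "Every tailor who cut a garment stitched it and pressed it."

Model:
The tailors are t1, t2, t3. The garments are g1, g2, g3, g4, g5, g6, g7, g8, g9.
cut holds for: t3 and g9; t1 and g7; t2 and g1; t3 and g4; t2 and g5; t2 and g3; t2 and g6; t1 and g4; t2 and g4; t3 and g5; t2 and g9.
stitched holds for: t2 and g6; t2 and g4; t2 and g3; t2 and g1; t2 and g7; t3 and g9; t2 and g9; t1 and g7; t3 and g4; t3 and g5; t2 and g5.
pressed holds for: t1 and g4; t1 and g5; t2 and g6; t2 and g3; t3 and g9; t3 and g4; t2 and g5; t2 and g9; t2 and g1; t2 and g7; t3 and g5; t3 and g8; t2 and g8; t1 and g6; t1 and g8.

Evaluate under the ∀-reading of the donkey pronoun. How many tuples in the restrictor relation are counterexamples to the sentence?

3

"it" takes "a garment" as antecedent — a donkey pronoun bound across the clause boundary.
Strong reading: for every (t,g) with cut(t,g), stitched(t,g) ∧ pressed(t,g).
Restrictor pairs: (t1,g4) ✗  (t1,g7) ✗  (t2,g1) ✓  (t2,g3) ✓  (t2,g4) ✗  (t2,g5) ✓  (t2,g6) ✓  (t2,g9) ✓  (t3,g4) ✓  (t3,g5) ✓  (t3,g9) ✓
Counterexamples (restrictor pairs failing the scope): 3.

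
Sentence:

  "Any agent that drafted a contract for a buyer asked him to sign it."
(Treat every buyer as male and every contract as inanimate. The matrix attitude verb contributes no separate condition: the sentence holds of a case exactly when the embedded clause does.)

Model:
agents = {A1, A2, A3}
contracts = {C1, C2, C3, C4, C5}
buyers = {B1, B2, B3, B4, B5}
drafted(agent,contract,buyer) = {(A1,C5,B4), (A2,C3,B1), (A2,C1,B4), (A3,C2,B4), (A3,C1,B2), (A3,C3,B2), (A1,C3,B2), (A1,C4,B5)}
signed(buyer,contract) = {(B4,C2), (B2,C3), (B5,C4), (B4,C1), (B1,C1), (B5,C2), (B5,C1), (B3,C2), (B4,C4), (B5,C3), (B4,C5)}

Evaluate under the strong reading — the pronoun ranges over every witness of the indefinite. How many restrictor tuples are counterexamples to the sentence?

"him" takes "a buyer" as antecedent and "it" takes "a contract"; both are donkey pronouns co-varying with the restrictor.
Strong reading: for every (a,c,b) with drafted(a,c,b), signed(b,c).
Restrictor triples: (A1,C3,B2)→signed(B2,C3) ✓  (A1,C4,B5)→signed(B5,C4) ✓  (A1,C5,B4)→signed(B4,C5) ✓  (A2,C1,B4)→signed(B4,C1) ✓  (A2,C3,B1)→signed(B1,C3) ✗  (A3,C1,B2)→signed(B2,C1) ✗  (A3,C2,B4)→signed(B4,C2) ✓  (A3,C3,B2)→signed(B2,C3) ✓
Counterexamples (restrictor triples failing the scope): 2.

2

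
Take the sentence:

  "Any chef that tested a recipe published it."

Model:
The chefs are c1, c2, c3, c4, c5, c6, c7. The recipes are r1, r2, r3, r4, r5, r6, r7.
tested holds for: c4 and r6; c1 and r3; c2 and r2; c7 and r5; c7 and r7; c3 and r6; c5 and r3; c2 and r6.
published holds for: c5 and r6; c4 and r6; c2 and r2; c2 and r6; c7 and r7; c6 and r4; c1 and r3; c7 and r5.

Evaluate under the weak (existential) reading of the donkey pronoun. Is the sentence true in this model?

"it" takes "a recipe" as antecedent — a donkey pronoun bound across the clause boundary.
Weak reading: every chef c with some tested-recipe has at least one tested-recipe r such that published(c,r).
Per chef: c1:✓  c2:✓  c3:✗  c4:✓  c5:✗  c7:✓
c3 has no witness among its tested-recipes.

False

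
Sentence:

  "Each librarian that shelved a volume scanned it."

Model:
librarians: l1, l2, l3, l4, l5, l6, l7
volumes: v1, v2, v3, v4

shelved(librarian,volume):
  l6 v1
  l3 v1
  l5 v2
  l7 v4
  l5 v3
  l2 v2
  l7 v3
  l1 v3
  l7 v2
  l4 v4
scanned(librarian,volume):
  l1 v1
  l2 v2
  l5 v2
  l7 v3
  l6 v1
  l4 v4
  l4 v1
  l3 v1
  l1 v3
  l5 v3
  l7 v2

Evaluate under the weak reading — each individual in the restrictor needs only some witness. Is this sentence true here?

True

"it" takes "a volume" as antecedent — a donkey pronoun bound across the clause boundary.
Weak reading: every librarian l with some shelved-volume has at least one shelved-volume v such that scanned(l,v).
Per librarian: l1:✓  l2:✓  l3:✓  l4:✓  l5:✓  l6:✓  l7:✓
Every librarian in the restrictor has a witness.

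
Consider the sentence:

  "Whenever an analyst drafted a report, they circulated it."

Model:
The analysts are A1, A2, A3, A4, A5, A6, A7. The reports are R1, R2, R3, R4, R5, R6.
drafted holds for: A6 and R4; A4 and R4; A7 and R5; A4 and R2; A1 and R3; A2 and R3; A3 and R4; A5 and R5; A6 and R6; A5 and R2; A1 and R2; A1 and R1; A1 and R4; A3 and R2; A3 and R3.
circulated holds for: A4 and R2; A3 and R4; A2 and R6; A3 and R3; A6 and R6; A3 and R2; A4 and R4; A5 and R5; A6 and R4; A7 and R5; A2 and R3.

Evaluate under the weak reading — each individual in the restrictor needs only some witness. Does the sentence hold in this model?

"it" takes "a report" as antecedent — a donkey pronoun bound across the clause boundary.
Weak reading: every analyst a with some drafted-report has at least one drafted-report r such that circulated(a,r).
Per analyst: A1:✗  A2:✓  A3:✓  A4:✓  A5:✓  A6:✓  A7:✓
A1 has no witness among its drafted-reports.

False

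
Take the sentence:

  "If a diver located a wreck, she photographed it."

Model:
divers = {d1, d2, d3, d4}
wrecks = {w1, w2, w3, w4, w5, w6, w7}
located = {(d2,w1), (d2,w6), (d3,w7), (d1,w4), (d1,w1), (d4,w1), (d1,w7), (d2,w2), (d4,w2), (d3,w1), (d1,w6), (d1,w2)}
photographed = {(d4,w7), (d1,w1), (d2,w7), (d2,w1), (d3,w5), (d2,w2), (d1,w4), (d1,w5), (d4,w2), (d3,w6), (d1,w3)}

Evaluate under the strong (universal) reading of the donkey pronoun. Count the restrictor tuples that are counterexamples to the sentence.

7

"it" takes "a wreck" as antecedent — a donkey pronoun bound across the clause boundary.
Strong reading: for every (d,w) with located(d,w), photographed(d,w).
Restrictor pairs: (d1,w1) ✓  (d1,w2) ✗  (d1,w4) ✓  (d1,w6) ✗  (d1,w7) ✗  (d2,w1) ✓  (d2,w2) ✓  (d2,w6) ✗  (d3,w1) ✗  (d3,w7) ✗  (d4,w1) ✗  (d4,w2) ✓
Counterexamples (restrictor pairs failing the scope): 7.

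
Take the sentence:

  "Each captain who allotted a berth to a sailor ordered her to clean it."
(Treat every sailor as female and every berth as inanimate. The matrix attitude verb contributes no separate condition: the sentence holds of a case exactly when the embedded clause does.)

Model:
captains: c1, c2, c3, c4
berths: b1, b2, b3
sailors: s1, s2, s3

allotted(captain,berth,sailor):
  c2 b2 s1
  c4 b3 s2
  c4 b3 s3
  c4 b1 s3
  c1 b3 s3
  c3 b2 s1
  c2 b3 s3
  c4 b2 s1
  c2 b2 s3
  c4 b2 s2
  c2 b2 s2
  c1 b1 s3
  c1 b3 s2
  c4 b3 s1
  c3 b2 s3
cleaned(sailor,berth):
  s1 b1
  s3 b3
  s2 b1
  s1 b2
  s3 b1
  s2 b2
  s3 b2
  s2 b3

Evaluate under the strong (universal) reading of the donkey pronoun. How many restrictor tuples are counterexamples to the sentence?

1

"her" takes "a sailor" as antecedent and "it" takes "a berth"; both are donkey pronouns co-varying with the restrictor.
Strong reading: for every (c,b,s) with allotted(c,b,s), cleaned(s,b).
Restrictor triples: (c1,b1,s3)→cleaned(s3,b1) ✓  (c1,b3,s2)→cleaned(s2,b3) ✓  (c1,b3,s3)→cleaned(s3,b3) ✓  (c2,b2,s1)→cleaned(s1,b2) ✓  (c2,b2,s2)→cleaned(s2,b2) ✓  (c2,b2,s3)→cleaned(s3,b2) ✓  (c2,b3,s3)→cleaned(s3,b3) ✓  (c3,b2,s1)→cleaned(s1,b2) ✓  (c3,b2,s3)→cleaned(s3,b2) ✓  (c4,b1,s3)→cleaned(s3,b1) ✓  (c4,b2,s1)→cleaned(s1,b2) ✓  (c4,b2,s2)→cleaned(s2,b2) ✓  (c4,b3,s1)→cleaned(s1,b3) ✗  (c4,b3,s2)→cleaned(s2,b3) ✓  (c4,b3,s3)→cleaned(s3,b3) ✓
Counterexamples (restrictor triples failing the scope): 1.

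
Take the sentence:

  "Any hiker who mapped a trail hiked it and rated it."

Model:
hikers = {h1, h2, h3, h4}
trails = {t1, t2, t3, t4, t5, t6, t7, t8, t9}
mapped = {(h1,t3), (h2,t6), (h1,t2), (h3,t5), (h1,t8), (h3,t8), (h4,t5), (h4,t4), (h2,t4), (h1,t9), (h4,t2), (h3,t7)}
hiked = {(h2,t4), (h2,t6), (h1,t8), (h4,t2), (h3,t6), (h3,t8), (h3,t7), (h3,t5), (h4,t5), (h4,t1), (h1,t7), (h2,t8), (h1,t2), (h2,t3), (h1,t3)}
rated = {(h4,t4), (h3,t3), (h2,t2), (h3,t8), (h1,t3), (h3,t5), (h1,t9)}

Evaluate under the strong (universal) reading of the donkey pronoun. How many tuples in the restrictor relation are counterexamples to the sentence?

"it" takes "a trail" as antecedent — a donkey pronoun bound across the clause boundary.
Strong reading: for every (h,t) with mapped(h,t), hiked(h,t) ∧ rated(h,t).
Restrictor pairs: (h1,t2) ✗  (h1,t3) ✓  (h1,t8) ✗  (h1,t9) ✗  (h2,t4) ✗  (h2,t6) ✗  (h3,t5) ✓  (h3,t7) ✗  (h3,t8) ✓  (h4,t2) ✗  (h4,t4) ✗  (h4,t5) ✗
Counterexamples (restrictor pairs failing the scope): 9.

9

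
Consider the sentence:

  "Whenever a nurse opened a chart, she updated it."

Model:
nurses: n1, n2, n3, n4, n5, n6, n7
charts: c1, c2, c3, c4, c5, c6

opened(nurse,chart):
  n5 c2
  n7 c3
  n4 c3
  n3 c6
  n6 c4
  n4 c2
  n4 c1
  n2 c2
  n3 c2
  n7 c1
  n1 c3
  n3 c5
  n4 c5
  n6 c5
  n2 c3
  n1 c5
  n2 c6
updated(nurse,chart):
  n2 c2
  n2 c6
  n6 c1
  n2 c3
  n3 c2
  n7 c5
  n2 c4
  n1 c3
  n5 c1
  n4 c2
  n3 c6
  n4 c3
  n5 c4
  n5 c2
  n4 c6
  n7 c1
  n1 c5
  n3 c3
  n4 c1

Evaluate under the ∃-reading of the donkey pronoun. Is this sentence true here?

False

"it" takes "a chart" as antecedent — a donkey pronoun bound across the clause boundary.
Weak reading: every nurse n with some opened-chart has at least one opened-chart c such that updated(n,c).
Per nurse: n1:✓  n2:✓  n3:✓  n4:✓  n5:✓  n6:✗  n7:✓
n6 has no witness among its opened-charts.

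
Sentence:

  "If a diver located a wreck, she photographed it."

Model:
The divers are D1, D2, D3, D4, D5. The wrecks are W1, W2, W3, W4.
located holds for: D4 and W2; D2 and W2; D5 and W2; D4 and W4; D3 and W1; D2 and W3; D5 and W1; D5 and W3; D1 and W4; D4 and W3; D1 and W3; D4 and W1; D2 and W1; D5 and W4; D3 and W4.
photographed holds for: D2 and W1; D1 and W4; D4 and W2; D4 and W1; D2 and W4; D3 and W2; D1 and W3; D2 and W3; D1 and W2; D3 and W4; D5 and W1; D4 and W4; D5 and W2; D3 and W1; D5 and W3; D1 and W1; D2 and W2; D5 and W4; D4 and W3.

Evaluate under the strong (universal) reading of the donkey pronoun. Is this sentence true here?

"it" takes "a wreck" as antecedent — a donkey pronoun bound across the clause boundary.
Strong reading: for every (d,w) with located(d,w), photographed(d,w).
Restrictor pairs: (D1,W3) ✓  (D1,W4) ✓  (D2,W1) ✓  (D2,W2) ✓  (D2,W3) ✓  (D3,W1) ✓  (D3,W4) ✓  (D4,W1) ✓  (D4,W2) ✓  (D4,W3) ✓  (D4,W4) ✓  (D5,W1) ✓  (D5,W2) ✓  (D5,W3) ✓  (D5,W4) ✓
Every restrictor pair satisfies the scope.

True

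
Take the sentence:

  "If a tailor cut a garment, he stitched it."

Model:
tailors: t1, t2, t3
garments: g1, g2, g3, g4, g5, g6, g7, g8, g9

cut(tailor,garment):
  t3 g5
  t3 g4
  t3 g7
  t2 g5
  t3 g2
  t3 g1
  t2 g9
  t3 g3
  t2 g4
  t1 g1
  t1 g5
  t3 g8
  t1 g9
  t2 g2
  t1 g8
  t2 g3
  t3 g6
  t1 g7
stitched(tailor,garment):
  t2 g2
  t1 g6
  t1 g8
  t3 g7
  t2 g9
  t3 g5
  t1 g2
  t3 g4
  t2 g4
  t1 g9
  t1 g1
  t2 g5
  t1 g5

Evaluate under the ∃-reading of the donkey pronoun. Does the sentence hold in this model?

True

"it" takes "a garment" as antecedent — a donkey pronoun bound across the clause boundary.
Weak reading: every tailor t with some cut-garment has at least one cut-garment g such that stitched(t,g).
Per tailor: t1:✓  t2:✓  t3:✓
Every tailor in the restrictor has a witness.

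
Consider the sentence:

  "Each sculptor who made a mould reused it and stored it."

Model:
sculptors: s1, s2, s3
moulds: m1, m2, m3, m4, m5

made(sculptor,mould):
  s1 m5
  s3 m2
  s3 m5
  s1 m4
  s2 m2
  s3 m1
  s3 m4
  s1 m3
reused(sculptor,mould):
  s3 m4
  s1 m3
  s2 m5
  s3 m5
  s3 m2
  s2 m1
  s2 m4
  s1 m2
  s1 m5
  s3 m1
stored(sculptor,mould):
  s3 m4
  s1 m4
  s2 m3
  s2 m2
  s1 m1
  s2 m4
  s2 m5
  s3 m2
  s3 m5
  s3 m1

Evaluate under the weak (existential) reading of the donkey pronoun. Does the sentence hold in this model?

"it" takes "a mould" as antecedent — a donkey pronoun bound across the clause boundary.
Weak reading: every sculptor s with some made-mould has at least one made-mould m such that reused(s,m) ∧ stored(s,m).
Per sculptor: s1:✗  s2:✗  s3:✓
s1 has no witness among its made-moulds.

False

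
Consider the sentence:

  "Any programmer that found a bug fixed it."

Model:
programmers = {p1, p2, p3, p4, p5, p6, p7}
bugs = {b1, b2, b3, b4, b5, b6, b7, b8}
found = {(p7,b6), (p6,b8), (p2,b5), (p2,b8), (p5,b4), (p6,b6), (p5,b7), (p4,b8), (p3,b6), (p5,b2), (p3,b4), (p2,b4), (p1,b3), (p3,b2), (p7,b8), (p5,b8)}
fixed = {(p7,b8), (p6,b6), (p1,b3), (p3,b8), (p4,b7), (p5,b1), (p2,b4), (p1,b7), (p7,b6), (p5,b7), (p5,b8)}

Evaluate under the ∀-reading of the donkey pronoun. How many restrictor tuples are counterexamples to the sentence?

"it" takes "a bug" as antecedent — a donkey pronoun bound across the clause boundary.
Strong reading: for every (p,b) with found(p,b), fixed(p,b).
Restrictor pairs: (p1,b3) ✓  (p2,b4) ✓  (p2,b5) ✗  (p2,b8) ✗  (p3,b2) ✗  (p3,b4) ✗  (p3,b6) ✗  (p4,b8) ✗  (p5,b2) ✗  (p5,b4) ✗  (p5,b7) ✓  (p5,b8) ✓  (p6,b6) ✓  (p6,b8) ✗  (p7,b6) ✓  (p7,b8) ✓
Counterexamples (restrictor pairs failing the scope): 9.

9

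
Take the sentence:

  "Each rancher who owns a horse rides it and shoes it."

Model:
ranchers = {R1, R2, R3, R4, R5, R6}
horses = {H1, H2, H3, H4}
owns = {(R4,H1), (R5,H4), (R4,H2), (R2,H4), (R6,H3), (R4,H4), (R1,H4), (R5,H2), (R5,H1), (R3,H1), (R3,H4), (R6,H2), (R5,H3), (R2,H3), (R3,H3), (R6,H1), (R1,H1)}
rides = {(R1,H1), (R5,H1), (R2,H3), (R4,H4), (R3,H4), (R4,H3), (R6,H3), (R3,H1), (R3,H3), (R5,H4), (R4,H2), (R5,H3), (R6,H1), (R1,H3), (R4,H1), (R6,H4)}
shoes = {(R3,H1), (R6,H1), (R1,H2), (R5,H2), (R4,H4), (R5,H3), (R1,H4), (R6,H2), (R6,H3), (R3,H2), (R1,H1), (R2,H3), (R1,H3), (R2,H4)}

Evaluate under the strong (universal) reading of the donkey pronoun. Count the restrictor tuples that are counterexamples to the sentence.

"it" takes "a horse" as antecedent — a donkey pronoun bound across the clause boundary.
Strong reading: for every (r,h) with owns(r,h), rides(r,h) ∧ shoes(r,h).
Restrictor pairs: (R1,H1) ✓  (R1,H4) ✗  (R2,H3) ✓  (R2,H4) ✗  (R3,H1) ✓  (R3,H3) ✗  (R3,H4) ✗  (R4,H1) ✗  (R4,H2) ✗  (R4,H4) ✓  (R5,H1) ✗  (R5,H2) ✗  (R5,H3) ✓  (R5,H4) ✗  (R6,H1) ✓  (R6,H2) ✗  (R6,H3) ✓
Counterexamples (restrictor pairs failing the scope): 10.

10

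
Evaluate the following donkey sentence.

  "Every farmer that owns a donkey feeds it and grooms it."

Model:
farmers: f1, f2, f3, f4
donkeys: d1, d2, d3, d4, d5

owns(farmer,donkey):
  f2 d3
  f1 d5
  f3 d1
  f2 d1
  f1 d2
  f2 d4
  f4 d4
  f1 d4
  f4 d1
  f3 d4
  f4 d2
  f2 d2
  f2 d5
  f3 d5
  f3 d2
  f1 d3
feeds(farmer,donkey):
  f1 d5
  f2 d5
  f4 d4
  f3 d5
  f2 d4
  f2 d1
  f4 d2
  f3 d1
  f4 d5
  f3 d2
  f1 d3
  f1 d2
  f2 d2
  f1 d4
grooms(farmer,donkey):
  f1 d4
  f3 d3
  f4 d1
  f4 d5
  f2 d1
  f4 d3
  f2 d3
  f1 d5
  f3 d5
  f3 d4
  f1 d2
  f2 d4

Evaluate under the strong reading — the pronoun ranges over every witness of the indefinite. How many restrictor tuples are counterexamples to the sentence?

"it" takes "a donkey" as antecedent — a donkey pronoun bound across the clause boundary.
Strong reading: for every (f,d) with owns(f,d), feeds(f,d) ∧ grooms(f,d).
Restrictor pairs: (f1,d2) ✓  (f1,d3) ✗  (f1,d4) ✓  (f1,d5) ✓  (f2,d1) ✓  (f2,d2) ✗  (f2,d3) ✗  (f2,d4) ✓  (f2,d5) ✗  (f3,d1) ✗  (f3,d2) ✗  (f3,d4) ✗  (f3,d5) ✓  (f4,d1) ✗  (f4,d2) ✗  (f4,d4) ✗
Counterexamples (restrictor pairs failing the scope): 10.

10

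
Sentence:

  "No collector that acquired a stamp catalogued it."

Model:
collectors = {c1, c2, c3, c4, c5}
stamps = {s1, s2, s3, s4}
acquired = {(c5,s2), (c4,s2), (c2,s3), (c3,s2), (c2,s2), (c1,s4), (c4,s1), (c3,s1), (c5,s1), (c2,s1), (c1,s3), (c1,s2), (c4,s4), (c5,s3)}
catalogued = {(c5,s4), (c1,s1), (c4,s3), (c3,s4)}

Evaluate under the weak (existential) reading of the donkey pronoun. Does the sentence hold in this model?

"it" takes "a stamp" as antecedent — a donkey pronoun bound across the clause boundary.
Truth condition: for no (c,s) with acquired(c,s) does catalogued(c,s) hold.
Restrictor pairs — does the scope hold? (c1,s2):fails  (c1,s3):fails  (c1,s4):fails  (c2,s1):fails  (c2,s2):fails  (c2,s3):fails  (c3,s1):fails  (c3,s2):fails  (c4,s1):fails  (c4,s2):fails  (c4,s4):fails  (c5,s1):fails  (c5,s2):fails  (c5,s3):fails
Scope holds for no restrictor pair, so the sentence is true.

True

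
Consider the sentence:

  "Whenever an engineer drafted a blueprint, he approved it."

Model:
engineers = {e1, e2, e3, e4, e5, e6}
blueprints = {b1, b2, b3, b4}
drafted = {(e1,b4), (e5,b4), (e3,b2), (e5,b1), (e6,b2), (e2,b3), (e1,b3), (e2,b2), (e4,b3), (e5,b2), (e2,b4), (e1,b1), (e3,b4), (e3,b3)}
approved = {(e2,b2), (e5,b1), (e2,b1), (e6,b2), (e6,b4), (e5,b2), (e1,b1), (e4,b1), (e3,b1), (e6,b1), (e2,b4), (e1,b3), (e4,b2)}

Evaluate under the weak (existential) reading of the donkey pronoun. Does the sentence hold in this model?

"it" takes "a blueprint" as antecedent — a donkey pronoun bound across the clause boundary.
Weak reading: every engineer e with some drafted-blueprint has at least one drafted-blueprint b such that approved(e,b).
Per engineer: e1:✓  e2:✓  e3:✗  e4:✗  e5:✓  e6:✓
e3 has no witness among its drafted-blueprints.

False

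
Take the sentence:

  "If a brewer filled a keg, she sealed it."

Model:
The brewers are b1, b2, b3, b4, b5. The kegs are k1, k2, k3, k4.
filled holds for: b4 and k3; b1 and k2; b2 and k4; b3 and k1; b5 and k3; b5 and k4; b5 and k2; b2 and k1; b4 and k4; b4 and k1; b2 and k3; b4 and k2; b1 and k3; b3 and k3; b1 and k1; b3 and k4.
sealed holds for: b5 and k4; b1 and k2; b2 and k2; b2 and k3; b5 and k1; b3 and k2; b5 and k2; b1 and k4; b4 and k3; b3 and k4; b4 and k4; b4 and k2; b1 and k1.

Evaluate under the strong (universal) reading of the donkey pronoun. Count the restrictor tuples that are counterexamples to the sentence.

"it" takes "a keg" as antecedent — a donkey pronoun bound across the clause boundary.
Strong reading: for every (b,k) with filled(b,k), sealed(b,k).
Restrictor pairs: (b1,k1) ✓  (b1,k2) ✓  (b1,k3) ✗  (b2,k1) ✗  (b2,k3) ✓  (b2,k4) ✗  (b3,k1) ✗  (b3,k3) ✗  (b3,k4) ✓  (b4,k1) ✗  (b4,k2) ✓  (b4,k3) ✓  (b4,k4) ✓  (b5,k2) ✓  (b5,k3) ✗  (b5,k4) ✓
Counterexamples (restrictor pairs failing the scope): 7.

7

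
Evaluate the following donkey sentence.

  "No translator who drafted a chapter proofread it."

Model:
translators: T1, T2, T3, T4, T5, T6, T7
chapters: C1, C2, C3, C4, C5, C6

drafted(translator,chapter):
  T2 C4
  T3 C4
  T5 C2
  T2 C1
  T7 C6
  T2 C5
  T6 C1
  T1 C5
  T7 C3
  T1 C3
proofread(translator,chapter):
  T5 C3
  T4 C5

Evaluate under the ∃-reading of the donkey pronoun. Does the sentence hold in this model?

True

"it" takes "a chapter" as antecedent — a donkey pronoun bound across the clause boundary.
Truth condition: for no (t,c) with drafted(t,c) does proofread(t,c) hold.
Restrictor pairs — does the scope hold? (T1,C3):fails  (T1,C5):fails  (T2,C1):fails  (T2,C4):fails  (T2,C5):fails  (T3,C4):fails  (T5,C2):fails  (T6,C1):fails  (T7,C3):fails  (T7,C6):fails
Scope holds for no restrictor pair, so the sentence is true.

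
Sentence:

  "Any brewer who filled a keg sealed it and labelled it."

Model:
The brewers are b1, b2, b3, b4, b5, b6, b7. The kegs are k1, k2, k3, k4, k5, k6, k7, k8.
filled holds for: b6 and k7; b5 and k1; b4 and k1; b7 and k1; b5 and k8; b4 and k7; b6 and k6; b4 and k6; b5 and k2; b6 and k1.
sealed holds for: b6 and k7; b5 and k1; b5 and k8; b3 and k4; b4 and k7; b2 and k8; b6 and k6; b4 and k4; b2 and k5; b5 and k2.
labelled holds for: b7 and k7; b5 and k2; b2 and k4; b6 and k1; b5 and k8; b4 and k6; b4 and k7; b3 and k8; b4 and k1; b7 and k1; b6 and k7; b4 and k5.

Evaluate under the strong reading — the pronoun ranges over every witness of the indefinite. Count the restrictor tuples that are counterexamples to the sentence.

"it" takes "a keg" as antecedent — a donkey pronoun bound across the clause boundary.
Strong reading: for every (b,k) with filled(b,k), sealed(b,k) ∧ labelled(b,k).
Restrictor pairs: (b4,k1) ✗  (b4,k6) ✗  (b4,k7) ✓  (b5,k1) ✗  (b5,k2) ✓  (b5,k8) ✓  (b6,k1) ✗  (b6,k6) ✗  (b6,k7) ✓  (b7,k1) ✗
Counterexamples (restrictor pairs failing the scope): 6.

6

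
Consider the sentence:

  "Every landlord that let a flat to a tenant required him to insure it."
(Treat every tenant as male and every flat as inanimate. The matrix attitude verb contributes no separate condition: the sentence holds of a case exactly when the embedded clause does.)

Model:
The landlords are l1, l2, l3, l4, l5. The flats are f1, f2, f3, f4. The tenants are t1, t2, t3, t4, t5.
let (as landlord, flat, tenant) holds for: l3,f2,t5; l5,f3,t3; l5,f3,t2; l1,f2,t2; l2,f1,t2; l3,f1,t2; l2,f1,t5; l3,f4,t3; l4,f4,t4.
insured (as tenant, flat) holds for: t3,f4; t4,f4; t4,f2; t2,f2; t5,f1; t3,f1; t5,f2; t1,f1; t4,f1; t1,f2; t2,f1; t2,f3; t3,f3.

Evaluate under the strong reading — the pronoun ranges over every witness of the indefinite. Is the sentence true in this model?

True

"him" takes "a tenant" as antecedent and "it" takes "a flat"; both are donkey pronouns co-varying with the restrictor.
Strong reading: for every (l,f,t) with let(l,f,t), insured(t,f).
Restrictor triples: (l1,f2,t2)→insured(t2,f2) ✓  (l2,f1,t2)→insured(t2,f1) ✓  (l2,f1,t5)→insured(t5,f1) ✓  (l3,f1,t2)→insured(t2,f1) ✓  (l3,f2,t5)→insured(t5,f2) ✓  (l3,f4,t3)→insured(t3,f4) ✓  (l4,f4,t4)→insured(t4,f4) ✓  (l5,f3,t2)→insured(t2,f3) ✓  (l5,f3,t3)→insured(t3,f3) ✓
Every restrictor triple satisfies the scope.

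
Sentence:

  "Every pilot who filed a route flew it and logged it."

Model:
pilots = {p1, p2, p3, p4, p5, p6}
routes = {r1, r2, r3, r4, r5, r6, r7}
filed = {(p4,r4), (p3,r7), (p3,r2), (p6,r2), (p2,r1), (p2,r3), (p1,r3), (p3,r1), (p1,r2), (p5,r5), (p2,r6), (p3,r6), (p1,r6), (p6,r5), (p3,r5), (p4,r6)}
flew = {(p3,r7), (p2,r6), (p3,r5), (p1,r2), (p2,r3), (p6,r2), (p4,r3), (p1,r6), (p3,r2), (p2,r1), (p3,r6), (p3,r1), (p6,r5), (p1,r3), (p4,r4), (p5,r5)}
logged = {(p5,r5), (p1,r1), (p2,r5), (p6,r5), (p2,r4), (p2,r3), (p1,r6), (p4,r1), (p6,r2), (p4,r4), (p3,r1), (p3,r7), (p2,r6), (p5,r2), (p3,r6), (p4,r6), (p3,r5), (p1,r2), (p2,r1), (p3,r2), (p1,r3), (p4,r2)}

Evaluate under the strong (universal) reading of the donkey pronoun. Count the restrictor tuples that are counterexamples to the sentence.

1

"it" takes "a route" as antecedent — a donkey pronoun bound across the clause boundary.
Strong reading: for every (p,r) with filed(p,r), flew(p,r) ∧ logged(p,r).
Restrictor pairs: (p1,r2) ✓  (p1,r3) ✓  (p1,r6) ✓  (p2,r1) ✓  (p2,r3) ✓  (p2,r6) ✓  (p3,r1) ✓  (p3,r2) ✓  (p3,r5) ✓  (p3,r6) ✓  (p3,r7) ✓  (p4,r4) ✓  (p4,r6) ✗  (p5,r5) ✓  (p6,r2) ✓  (p6,r5) ✓
Counterexamples (restrictor pairs failing the scope): 1.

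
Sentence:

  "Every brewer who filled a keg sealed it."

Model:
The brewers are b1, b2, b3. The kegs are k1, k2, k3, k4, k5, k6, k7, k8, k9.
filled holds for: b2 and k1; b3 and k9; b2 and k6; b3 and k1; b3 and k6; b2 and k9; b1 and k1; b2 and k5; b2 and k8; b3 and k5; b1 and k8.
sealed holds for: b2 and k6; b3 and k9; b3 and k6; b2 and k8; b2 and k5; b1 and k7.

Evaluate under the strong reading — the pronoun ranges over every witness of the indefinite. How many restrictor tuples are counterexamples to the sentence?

6

"it" takes "a keg" as antecedent — a donkey pronoun bound across the clause boundary.
Strong reading: for every (b,k) with filled(b,k), sealed(b,k).
Restrictor pairs: (b1,k1) ✗  (b1,k8) ✗  (b2,k1) ✗  (b2,k5) ✓  (b2,k6) ✓  (b2,k8) ✓  (b2,k9) ✗  (b3,k1) ✗  (b3,k5) ✗  (b3,k6) ✓  (b3,k9) ✓
Counterexamples (restrictor pairs failing the scope): 6.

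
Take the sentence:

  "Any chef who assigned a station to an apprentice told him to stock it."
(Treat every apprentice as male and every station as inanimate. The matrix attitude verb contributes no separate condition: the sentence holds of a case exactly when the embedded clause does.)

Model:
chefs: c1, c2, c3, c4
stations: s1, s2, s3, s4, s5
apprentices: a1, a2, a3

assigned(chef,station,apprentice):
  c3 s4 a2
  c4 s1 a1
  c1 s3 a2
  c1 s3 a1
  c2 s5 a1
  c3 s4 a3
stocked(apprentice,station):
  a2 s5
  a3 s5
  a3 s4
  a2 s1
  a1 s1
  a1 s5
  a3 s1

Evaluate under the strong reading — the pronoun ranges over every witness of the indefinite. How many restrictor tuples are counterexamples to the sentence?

3

"him" takes "an apprentice" as antecedent and "it" takes "a station"; both are donkey pronouns co-varying with the restrictor.
Strong reading: for every (c,s,a) with assigned(c,s,a), stocked(a,s).
Restrictor triples: (c1,s3,a1)→stocked(a1,s3) ✗  (c1,s3,a2)→stocked(a2,s3) ✗  (c2,s5,a1)→stocked(a1,s5) ✓  (c3,s4,a2)→stocked(a2,s4) ✗  (c3,s4,a3)→stocked(a3,s4) ✓  (c4,s1,a1)→stocked(a1,s1) ✓
Counterexamples (restrictor triples failing the scope): 3.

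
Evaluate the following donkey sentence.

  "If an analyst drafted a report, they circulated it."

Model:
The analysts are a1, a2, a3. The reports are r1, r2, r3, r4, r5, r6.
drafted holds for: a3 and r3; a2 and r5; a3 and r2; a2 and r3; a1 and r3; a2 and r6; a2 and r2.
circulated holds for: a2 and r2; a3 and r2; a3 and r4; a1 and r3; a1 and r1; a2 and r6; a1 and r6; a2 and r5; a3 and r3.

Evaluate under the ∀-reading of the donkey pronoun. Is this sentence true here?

"it" takes "a report" as antecedent — a donkey pronoun bound across the clause boundary.
Strong reading: for every (a,r) with drafted(a,r), circulated(a,r).
Restrictor pairs: (a1,r3) ✓  (a2,r2) ✓  (a2,r3) ✗  (a2,r5) ✓  (a2,r6) ✓  (a3,r2) ✓  (a3,r3) ✓
Counterexample: (a2,r3) is in drafted but fails the scope.

False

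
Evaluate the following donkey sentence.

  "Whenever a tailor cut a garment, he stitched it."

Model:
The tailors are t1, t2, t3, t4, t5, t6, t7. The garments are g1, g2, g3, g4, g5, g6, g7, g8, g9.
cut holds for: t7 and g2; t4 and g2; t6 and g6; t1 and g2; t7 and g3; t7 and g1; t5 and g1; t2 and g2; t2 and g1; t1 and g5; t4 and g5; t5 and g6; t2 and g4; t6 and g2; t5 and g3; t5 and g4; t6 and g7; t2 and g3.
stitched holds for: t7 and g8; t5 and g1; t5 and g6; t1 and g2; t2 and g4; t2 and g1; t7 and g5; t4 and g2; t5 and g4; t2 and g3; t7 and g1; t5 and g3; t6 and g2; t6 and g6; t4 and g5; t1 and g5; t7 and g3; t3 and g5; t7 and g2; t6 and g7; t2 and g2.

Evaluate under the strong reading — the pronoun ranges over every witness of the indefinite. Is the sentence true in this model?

True

"it" takes "a garment" as antecedent — a donkey pronoun bound across the clause boundary.
Strong reading: for every (t,g) with cut(t,g), stitched(t,g).
Restrictor pairs: (t1,g2) ✓  (t1,g5) ✓  (t2,g1) ✓  (t2,g2) ✓  (t2,g3) ✓  (t2,g4) ✓  (t4,g2) ✓  (t4,g5) ✓  (t5,g1) ✓  (t5,g3) ✓  (t5,g4) ✓  (t5,g6) ✓  (t6,g2) ✓  (t6,g6) ✓  (t6,g7) ✓  (t7,g1) ✓  (t7,g2) ✓  (t7,g3) ✓
Every restrictor pair satisfies the scope.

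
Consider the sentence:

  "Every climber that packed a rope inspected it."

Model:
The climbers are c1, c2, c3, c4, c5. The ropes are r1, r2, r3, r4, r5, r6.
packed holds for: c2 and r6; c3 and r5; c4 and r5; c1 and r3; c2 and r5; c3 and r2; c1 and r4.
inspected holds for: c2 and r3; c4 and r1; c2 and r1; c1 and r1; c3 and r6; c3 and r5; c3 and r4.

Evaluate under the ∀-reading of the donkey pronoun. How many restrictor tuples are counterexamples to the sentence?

6

"it" takes "a rope" as antecedent — a donkey pronoun bound across the clause boundary.
Strong reading: for every (c,r) with packed(c,r), inspected(c,r).
Restrictor pairs: (c1,r3) ✗  (c1,r4) ✗  (c2,r5) ✗  (c2,r6) ✗  (c3,r2) ✗  (c3,r5) ✓  (c4,r5) ✗
Counterexamples (restrictor pairs failing the scope): 6.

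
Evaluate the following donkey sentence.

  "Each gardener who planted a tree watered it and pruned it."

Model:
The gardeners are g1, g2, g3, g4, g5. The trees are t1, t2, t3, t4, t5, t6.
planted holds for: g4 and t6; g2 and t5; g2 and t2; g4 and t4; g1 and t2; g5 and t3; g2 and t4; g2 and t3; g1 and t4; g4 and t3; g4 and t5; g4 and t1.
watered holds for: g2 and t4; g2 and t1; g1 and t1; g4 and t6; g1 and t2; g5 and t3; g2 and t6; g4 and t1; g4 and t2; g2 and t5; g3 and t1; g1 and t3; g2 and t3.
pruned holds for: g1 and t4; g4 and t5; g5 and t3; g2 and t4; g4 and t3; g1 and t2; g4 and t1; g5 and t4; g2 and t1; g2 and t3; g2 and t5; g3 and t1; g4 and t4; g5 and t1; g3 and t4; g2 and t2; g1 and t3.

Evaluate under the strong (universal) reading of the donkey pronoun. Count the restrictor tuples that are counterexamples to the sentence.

6

"it" takes "a tree" as antecedent — a donkey pronoun bound across the clause boundary.
Strong reading: for every (g,t) with planted(g,t), watered(g,t) ∧ pruned(g,t).
Restrictor pairs: (g1,t2) ✓  (g1,t4) ✗  (g2,t2) ✗  (g2,t3) ✓  (g2,t4) ✓  (g2,t5) ✓  (g4,t1) ✓  (g4,t3) ✗  (g4,t4) ✗  (g4,t5) ✗  (g4,t6) ✗  (g5,t3) ✓
Counterexamples (restrictor pairs failing the scope): 6.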